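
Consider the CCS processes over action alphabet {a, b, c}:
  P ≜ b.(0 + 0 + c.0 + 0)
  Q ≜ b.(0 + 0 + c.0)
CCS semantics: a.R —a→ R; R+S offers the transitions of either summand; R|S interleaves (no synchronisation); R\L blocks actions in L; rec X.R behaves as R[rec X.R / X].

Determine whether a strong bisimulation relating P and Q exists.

bisimilar

LTS(P): 3 reachable states
  m0 = b.(0 + 0 + c.0 + 0) has moves -b-> m1
  m1 = 0 + 0 + c.0 + 0 has moves -c-> m2
  m2 = 0 has moves ∅
LTS(Q): 3 reachable states
  n0 = b.(0 + 0 + c.0) has moves -b-> n1
  n1 = 0 + 0 + c.0 has moves -c-> n2
  n2 = 0 has moves ∅
Coarsest stable partition (strong bisimilarity classes):
  B0 = {m0, n0}
  B1 = {m1, n1}
  B2 = {m2, n2}
m0 ∈ B0, n0 ∈ B0 → same block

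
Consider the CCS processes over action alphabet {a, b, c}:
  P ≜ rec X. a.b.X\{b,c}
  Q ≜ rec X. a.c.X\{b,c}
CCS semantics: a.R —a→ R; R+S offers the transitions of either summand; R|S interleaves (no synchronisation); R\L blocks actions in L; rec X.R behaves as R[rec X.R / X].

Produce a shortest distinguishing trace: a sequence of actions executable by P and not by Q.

ab

P's transition system — 4 states:
  s0 = rec X. a.b.X\{b,c} has moves --a--▸ s1
  s1 = b.(rec X. a.b.X\{b,c})\{b,c} has moves --b--▸ s2
  s2 = (rec X. a.b.X\{b,c})\{b,c} has moves --a--▸ s3
  s3 = (b.(rec X. a.b.X\{b,c})\{b,c})\{b,c} has moves stopped
Q's transition system — 4 states:
  t0 = rec X. a.c.X\{b,c} has moves --a--▸ t1
  t1 = c.(rec X. a.c.X\{b,c})\{b,c} has moves --c--▸ t2
  t2 = (rec X. a.c.X\{b,c})\{b,c} has moves --a--▸ t3
  t3 = (c.(rec X. a.c.X\{b,c})\{b,c})\{b,c} has moves stopped
Executing ab from P (initial set {s0}):
  [1] a ⇒ {s1}
  [2] b ⇒ {s2}
  P completes σ.
Executing ab from Q (initial set {t0}):
  [1] a ⇒ {t1}
  [2] b ⇒ ∅ (Q stuck)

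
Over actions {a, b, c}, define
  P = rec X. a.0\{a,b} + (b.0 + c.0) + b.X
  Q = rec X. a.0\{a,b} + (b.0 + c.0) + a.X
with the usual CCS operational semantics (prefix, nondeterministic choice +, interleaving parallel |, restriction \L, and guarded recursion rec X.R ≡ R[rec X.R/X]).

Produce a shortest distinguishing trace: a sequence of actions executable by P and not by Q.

ba

Reachable graph of P (3 states):
  u0 = rec X. a.0\{a,b} + (b.0 + c.0) + b.X :: —a→ u1, —b→ u0, —b→ u2, —c→ u2
  u1 = 0\{a,b} :: ·
  u2 = 0 :: ·
Reachable graph of Q (3 states):
  v0 = rec X. a.0\{a,b} + (b.0 + c.0) + a.X :: —a→ v0, —a→ v1, —b→ v2, —c→ v2
  v1 = 0\{a,b} :: ·
  v2 = 0 :: ·
Executing ba from P (initial set {u0}):
  after b @ step 1: {u0, u2}
  after a @ step 2: {u1}
  — P admits the full trace.
Executing ba from Q (initial set {v0}):
  after b @ step 1: {v2}
  after a @ step 2: ∅ (Q stuck)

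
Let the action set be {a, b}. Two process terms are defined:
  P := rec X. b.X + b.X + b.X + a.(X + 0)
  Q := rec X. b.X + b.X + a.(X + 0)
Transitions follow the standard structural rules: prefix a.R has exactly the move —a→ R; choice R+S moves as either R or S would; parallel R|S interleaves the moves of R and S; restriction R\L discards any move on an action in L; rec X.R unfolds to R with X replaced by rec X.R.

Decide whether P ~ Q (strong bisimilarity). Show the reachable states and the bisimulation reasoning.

YES

Reachable graph of P (2 states):
  p0 = rec X. b.X + b.X + b.X + a.(X + 0) → =a=> p1, =b=> p0
  p1 = (rec X. b.X + b.X + b.X + a.(X + 0)) + 0 → =a=> p1, =b=> p0
Reachable graph of Q (2 states):
  q0 = rec X. b.X + b.X + a.(X + 0) → =a=> q1, =b=> q0
  q1 = (rec X. b.X + b.X + a.(X + 0)) + 0 → =a=> q1, =b=> q0
Coarsest stable partition (strong bisimilarity classes):
  B0 = {p0, p1, q0, q1}
p0 ∈ B0, q0 ∈ B0 → same block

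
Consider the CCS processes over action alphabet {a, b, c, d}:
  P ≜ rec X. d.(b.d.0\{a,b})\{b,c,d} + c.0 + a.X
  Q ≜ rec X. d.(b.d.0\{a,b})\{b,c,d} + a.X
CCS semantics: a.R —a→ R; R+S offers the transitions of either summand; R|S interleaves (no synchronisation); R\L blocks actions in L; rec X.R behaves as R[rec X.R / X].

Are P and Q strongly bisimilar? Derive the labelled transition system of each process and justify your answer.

NO

Reachable graph of P (3 states):
  s0 = rec X. d.(b.d.0\{a,b})\{b,c,d} + c.0 + a.X ⊢ --a--▸ s0, --c--▸ s1, --d--▸ s2
  s1 = 0 ⊢ (no moves)
  s2 = (b.d.0\{a,b})\{b,c,d} ⊢ (no moves)
Reachable graph of Q (2 states):
  t0 = rec X. d.(b.d.0\{a,b})\{b,c,d} + a.X ⊢ --a--▸ t0, --d--▸ t1
  t1 = (b.d.0\{a,b})\{b,c,d} ⊢ (no moves)
Partition-refinement fixed point:
  B0 = {s0}
  B1 = {s1, s2, t1}
  B2 = {t0}
s0 ∈ B0, t0 ∈ B2 → different blocks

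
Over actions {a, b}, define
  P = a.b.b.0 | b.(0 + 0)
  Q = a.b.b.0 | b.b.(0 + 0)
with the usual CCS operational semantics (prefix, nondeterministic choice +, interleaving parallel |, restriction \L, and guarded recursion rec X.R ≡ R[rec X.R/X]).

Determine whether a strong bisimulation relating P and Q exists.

P ≁ Q

LTS(P): 8 reachable states
  m0 = a.b.b.0 | b.(0 + 0) ⊢ -a-> m1, -b-> m2
  m1 = b.b.0 | b.(0 + 0) ⊢ -b-> m3, -b-> m4
  m2 = a.b.b.0 | (0 + 0) ⊢ -a-> m4
  m3 = b.0 | b.(0 + 0) ⊢ -b-> m5, -b-> m6
  m4 = b.b.0 | (0 + 0) ⊢ -b-> m6
  m5 = 0 | b.(0 + 0) ⊢ -b-> m7
  m6 = b.0 | (0 + 0) ⊢ -b-> m7
  m7 = 0 | (0 + 0) ⊢ ·
LTS(Q): 12 reachable states
  n0 = a.b.b.0 | b.b.(0 + 0) ⊢ -a-> n1, -b-> n2
  n1 = b.b.0 | b.b.(0 + 0) ⊢ -b-> n3, -b-> n4
  n2 = a.b.b.0 | b.(0 + 0) ⊢ -a-> n4, -b-> n5
  n3 = b.0 | b.b.(0 + 0) ⊢ -b-> n6, -b-> n7
  n4 = b.b.0 | b.(0 + 0) ⊢ -b-> n7, -b-> n8
  n5 = a.b.b.0 | (0 + 0) ⊢ -a-> n8
  n6 = 0 | b.b.(0 + 0) ⊢ -b-> n9
  n7 = b.0 | b.(0 + 0) ⊢ -b-> n10, -b-> n9
  n8 = b.b.0 | (0 + 0) ⊢ -b-> n10
  n9 = 0 | b.(0 + 0) ⊢ -b-> n11
  n10 = b.0 | (0 + 0) ⊢ -b-> n11
  n11 = 0 | (0 + 0) ⊢ ·
Partition-refinement fixed point:
  B0 = {m0, n2}
  B1 = {m2, n5}
  B2 = {m3, m4, n6, n7, n8}
  B3 = {m5, m6, n10, n9}
  B4 = {m7, n11}
  B5 = {m1, n3, n4}
  B6 = {n0}
  B7 = {n1}
m0 ∈ B0, n0 ∈ B6 → different blocks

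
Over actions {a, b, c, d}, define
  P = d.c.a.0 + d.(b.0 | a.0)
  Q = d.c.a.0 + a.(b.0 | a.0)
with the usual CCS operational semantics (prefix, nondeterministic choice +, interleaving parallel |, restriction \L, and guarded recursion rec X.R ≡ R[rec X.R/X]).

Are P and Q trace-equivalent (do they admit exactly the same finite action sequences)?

NO — witness ⟨da⟩

Reachable graph of P (8 states):
  m0 = d.c.a.0 + d.(b.0 | a.0) has moves --d--▸ m1, --d--▸ m2
  m1 = b.0 | a.0 has moves --a--▸ m3, --b--▸ m4
  m2 = c.a.0 has moves --c--▸ m5
  m3 = b.0 | 0 has moves --b--▸ m6
  m4 = 0 | a.0 has moves --a--▸ m6
  m5 = a.0 has moves --a--▸ m7
  m6 = 0 | 0 has moves deadlocked
  m7 = 0 has moves deadlocked
Reachable graph of Q (8 states):
  n0 = d.c.a.0 + a.(b.0 | a.0) has moves --a--▸ n1, --d--▸ n2
  n1 = b.0 | a.0 has moves --a--▸ n3, --b--▸ n4
  n2 = c.a.0 has moves --c--▸ n5
  n3 = b.0 | 0 has moves --b--▸ n6
  n4 = 0 | a.0 has moves --a--▸ n6
  n5 = a.0 has moves --a--▸ n7
  n6 = 0 | 0 has moves deadlocked
  n7 = 0 has moves deadlocked
Run σ = ⟨da⟩ on P: start {m0}
  step 1 (d): {m1, m2}
  step 2 (a): {m3}
  — P admits the full trace.
Run σ = ⟨da⟩ on Q: start {n0}
  step 1 (d): {n2}
  step 2 (a): no successor for Q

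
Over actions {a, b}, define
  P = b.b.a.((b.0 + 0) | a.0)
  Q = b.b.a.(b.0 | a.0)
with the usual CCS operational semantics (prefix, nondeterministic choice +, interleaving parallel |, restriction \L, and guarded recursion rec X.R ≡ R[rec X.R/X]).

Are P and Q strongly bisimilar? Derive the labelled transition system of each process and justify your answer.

P ~ Q

LTS(P): 7 reachable states
  m0 = b.b.a.((b.0 + 0) | a.0) | --b--▸ m1
  m1 = b.a.((b.0 + 0) | a.0) | --b--▸ m2
  m2 = a.((b.0 + 0) | a.0) | --a--▸ m3
  m3 = (b.0 + 0) | a.0 | --a--▸ m4, --b--▸ m5
  m4 = (b.0 + 0) | 0 | --b--▸ m6
  m5 = 0 | a.0 | --a--▸ m6
  m6 = 0 | 0 | deadlocked
LTS(Q): 7 reachable states
  n0 = b.b.a.(b.0 | a.0) | --b--▸ n1
  n1 = b.a.(b.0 | a.0) | --b--▸ n2
  n2 = a.(b.0 | a.0) | --a--▸ n3
  n3 = b.0 | a.0 | --a--▸ n4, --b--▸ n5
  n4 = b.0 | 0 | --b--▸ n6
  n5 = 0 | a.0 | --a--▸ n6
  n6 = 0 | 0 | deadlocked
Coarsest stable partition (strong bisimilarity classes):
  B0 = {m0, n0}
  B1 = {m1, n1}
  B2 = {m2, n2}
  B3 = {m3, n3}
  B4 = {m5, n5}
  B5 = {m6, n6}
  B6 = {m4, n4}
m0 ∈ B0, n0 ∈ B0 → same block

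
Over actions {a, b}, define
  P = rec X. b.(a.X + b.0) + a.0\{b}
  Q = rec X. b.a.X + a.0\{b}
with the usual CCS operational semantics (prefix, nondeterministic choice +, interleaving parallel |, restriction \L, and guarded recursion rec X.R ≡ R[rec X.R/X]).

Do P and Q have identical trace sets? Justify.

P's transition system — 4 states:
  m0 = rec X. b.(a.X + b.0) + a.0\{b} has moves —a→ m1, —b→ m2
  m1 = 0\{b} has moves ∅
  m2 = a.(rec X. b.(a.X + b.0) + a.0\{b}) + b.0 has moves —a→ m0, —b→ m3
  m3 = 0 has moves ∅
Q's transition system — 3 states:
  n0 = rec X. b.a.X + a.0\{b} has moves —a→ n1, —b→ n2
  n1 = 0\{b} has moves ∅
  n2 = a.(rec X. b.a.X + a.0\{b}) has moves —a→ n0
Executing bb from P (initial set {m0}):
  [1] b ⇒ {m2}
  [2] b ⇒ {m3}
  — P admits the full trace.
Executing bb from Q (initial set {n0}):
  [1] b ⇒ {n2}
  [2] b ⇒ no successor for Q

traces(P) ≠ traces(Q) — witness ⟨bb⟩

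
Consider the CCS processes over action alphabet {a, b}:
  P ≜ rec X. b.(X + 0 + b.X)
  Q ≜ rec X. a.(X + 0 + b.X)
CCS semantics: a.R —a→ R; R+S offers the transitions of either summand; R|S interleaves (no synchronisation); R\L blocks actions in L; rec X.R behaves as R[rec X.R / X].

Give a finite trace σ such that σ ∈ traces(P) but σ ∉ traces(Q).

b

Reachable graph of P (2 states):
  m0 = rec X. b.(X + 0 + b.X) | —b→ m1
  m1 = (rec X. b.(X + 0 + b.X)) + 0 + b.(rec X. b.(X + 0 + b.X)) | —b→ m0, —b→ m1
Reachable graph of Q (2 states):
  n0 = rec X. a.(X + 0 + b.X) | —a→ n1
  n1 = (rec X. a.(X + 0 + b.X)) + 0 + b.(rec X. a.(X + 0 + b.X)) | —a→ n1, —b→ n0
Run σ = ⟨b⟩ on P: start {m0}
  [1] b ⇒ {m1}
  ✓ P
Run σ = ⟨b⟩ on Q: start {n0}
  [1] b ⇒ no successor for Q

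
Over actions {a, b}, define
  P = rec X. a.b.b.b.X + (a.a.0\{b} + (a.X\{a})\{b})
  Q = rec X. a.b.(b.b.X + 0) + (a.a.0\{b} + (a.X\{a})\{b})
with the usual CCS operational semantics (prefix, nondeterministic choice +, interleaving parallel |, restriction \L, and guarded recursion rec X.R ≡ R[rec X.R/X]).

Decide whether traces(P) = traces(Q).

Reachable graph of P (7 states):
  u0 = rec X. a.b.b.b.X + (a.a.0\{b} + (a.X\{a})\{b}) has moves —a→ u1, —a→ u2, —a→ u3
  u1 = (rec X. a.b.b.b.X + (a.a.0\{b} + (a.X\{a})\{b}))\{a}\{b} has moves (no moves)
  u2 = a.0\{b} has moves —a→ u4
  u3 = b.b.b.(rec X. a.b.b.b.X + (a.a.0\{b} + (a.X\{a})\{b})) has moves —b→ u5
  u4 = 0\{b} has moves (no moves)
  u5 = b.b.(rec X. a.b.b.b.X + (a.a.0\{b} + (a.X\{a})\{b})) has moves —b→ u6
  u6 = b.(rec X. a.b.b.b.X + (a.a.0\{b} + (a.X\{a})\{b})) has moves —b→ u0
Reachable graph of Q (7 states):
  v0 = rec X. a.b.(b.b.X + 0) + (a.a.0\{b} + (a.X\{a})\{b}) has moves —a→ v1, —a→ v2, —a→ v3
  v1 = (rec X. a.b.(b.b.X + 0) + (a.a.0\{b} + (a.X\{a})\{b}))\{a}\{b} has moves (no moves)
  v2 = a.0\{b} has moves —a→ v4
  v3 = b.(b.b.(rec X. a.b.(b.b.X + 0) + (a.a.0\{b} + (a.X\{a})\{b})) + 0) has moves —b→ v5
  v4 = 0\{b} has moves (no moves)
  v5 = b.b.(rec X. a.b.(b.b.X + 0) + (a.a.0\{b} + (a.X\{a})\{b})) + 0 has moves —b→ v6
  v6 = b.(rec X. a.b.(b.b.X + 0) + (a.a.0\{b} + (a.X\{a})\{b})) has moves —b→ v0
Bisimilarity quotient blocks:
  B0 = {u0, v0}
  B1 = {u1, u4, v1, v4}
  B2 = {u3, v3}
  B3 = {u5, v5}
  B4 = {u6, v6}
  B5 = {u2, v2}
u0 ∈ B0, v0 ∈ B0 → same block
Bisimilar ⇒ trace-equivalent.

YES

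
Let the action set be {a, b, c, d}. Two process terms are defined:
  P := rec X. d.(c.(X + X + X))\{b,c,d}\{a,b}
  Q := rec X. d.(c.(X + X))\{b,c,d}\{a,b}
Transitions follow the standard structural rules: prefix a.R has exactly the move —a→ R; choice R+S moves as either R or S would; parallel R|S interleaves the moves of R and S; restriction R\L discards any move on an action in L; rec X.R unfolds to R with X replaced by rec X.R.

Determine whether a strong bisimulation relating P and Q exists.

YES

Reachable graph of P (2 states):
  s0 = rec X. d.(c.(X + X + X))\{b,c,d}\{a,b} :: -d-> s1
  s1 = (c.((rec X. d.(c.(X + X + X))\{b,c,d}\{a,b}) + (rec X. d.(c.(X + X + X))\{b,c,d}\{a,b}) + (rec X. d.(c.(X + X + X))\{b,c,d}\{a,b})))\{b,c,d}\{a,b} :: ∅
Reachable graph of Q (2 states):
  t0 = rec X. d.(c.(X + X))\{b,c,d}\{a,b} :: -d-> t1
  t1 = (c.((rec X. d.(c.(X + X))\{b,c,d}\{a,b}) + (rec X. d.(c.(X + X))\{b,c,d}\{a,b})))\{b,c,d}\{a,b} :: ∅
Coarsest stable partition (strong bisimilarity classes):
  B0 = {s0, t0}
  B1 = {s1, t1}
s0 ∈ B0, t0 ∈ B0 → same block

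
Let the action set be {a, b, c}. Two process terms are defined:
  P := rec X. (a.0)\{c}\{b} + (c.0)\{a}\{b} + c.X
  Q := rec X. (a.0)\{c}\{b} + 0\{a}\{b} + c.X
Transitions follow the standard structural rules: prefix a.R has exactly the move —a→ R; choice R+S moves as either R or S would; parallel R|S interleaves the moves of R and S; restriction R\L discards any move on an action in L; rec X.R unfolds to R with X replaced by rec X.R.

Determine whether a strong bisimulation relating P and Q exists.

P ≁ Q

LTS(P): 3 reachable states
  s0 = rec X. (a.0)\{c}\{b} + (c.0)\{a}\{b} + c.X ⊢ —a→ s1, —c→ s0, —c→ s2
  s1 = 0\{c}\{b} ⊢ (no moves)
  s2 = 0\{a}\{b} ⊢ (no moves)
LTS(Q): 2 reachable states
  t0 = rec X. (a.0)\{c}\{b} + 0\{a}\{b} + c.X ⊢ —a→ t1, —c→ t0
  t1 = 0\{c}\{b} ⊢ (no moves)
Partition-refinement fixed point:
  B0 = {s0}
  B1 = {s1, s2, t1}
  B2 = {t0}
s0 ∈ B0, t0 ∈ B2 → different blocks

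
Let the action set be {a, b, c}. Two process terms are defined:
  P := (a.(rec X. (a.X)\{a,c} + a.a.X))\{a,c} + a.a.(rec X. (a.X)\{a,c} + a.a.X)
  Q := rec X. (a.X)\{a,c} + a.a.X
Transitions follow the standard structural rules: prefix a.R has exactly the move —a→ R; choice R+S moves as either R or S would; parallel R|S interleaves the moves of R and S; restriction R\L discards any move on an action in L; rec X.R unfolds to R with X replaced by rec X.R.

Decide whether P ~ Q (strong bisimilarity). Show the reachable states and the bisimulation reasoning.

bisimilar

LTS(P): 3 reachable states
  u0 = (a.(rec X. (a.X)\{a,c} + a.a.X))\{a,c} + a.a.(rec X. (a.X)\{a,c} + a.a.X) has moves --a--▸ u1
  u1 = a.(rec X. (a.X)\{a,c} + a.a.X) has moves --a--▸ u2
  u2 = rec X. (a.X)\{a,c} + a.a.X has moves --a--▸ u1
LTS(Q): 2 reachable states
  v0 = rec X. (a.X)\{a,c} + a.a.X has moves --a--▸ v1
  v1 = a.(rec X. (a.X)\{a,c} + a.a.X) has moves --a--▸ v0
Partition-refinement fixed point:
  B0 = {u0, u1, u2, v0, v1}
u0 ∈ B0, v0 ∈ B0 → same block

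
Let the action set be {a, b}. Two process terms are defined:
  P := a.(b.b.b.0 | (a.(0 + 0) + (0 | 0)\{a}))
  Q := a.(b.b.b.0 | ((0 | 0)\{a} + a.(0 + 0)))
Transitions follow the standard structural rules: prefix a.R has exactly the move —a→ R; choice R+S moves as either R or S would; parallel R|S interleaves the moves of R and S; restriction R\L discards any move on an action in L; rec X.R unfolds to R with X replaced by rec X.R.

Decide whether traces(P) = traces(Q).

P's transition system — 9 states:
  s0 = a.(b.b.b.0 | (a.(0 + 0) + (0 | 0)\{a})) has moves --a--▸ s1
  s1 = b.b.b.0 | (a.(0 + 0) + (0 | 0)\{a}) has moves --a--▸ s2, --b--▸ s3
  s2 = b.b.b.0 | (0 + 0) has moves --b--▸ s4
  s3 = b.b.0 | (a.(0 + 0) + (0 | 0)\{a}) has moves --a--▸ s4, --b--▸ s5
  s4 = b.b.0 | (0 + 0) has moves --b--▸ s6
  s5 = b.0 | (a.(0 + 0) + (0 | 0)\{a}) has moves --a--▸ s6, --b--▸ s7
  s6 = b.0 | (0 + 0) has moves --b--▸ s8
  s7 = 0 | (a.(0 + 0) + (0 | 0)\{a}) has moves --a--▸ s8
  s8 = 0 | (0 + 0) has moves (no moves)
Q's transition system — 9 states:
  t0 = a.(b.b.b.0 | ((0 | 0)\{a} + a.(0 + 0))) has moves --a--▸ t1
  t1 = b.b.b.0 | ((0 | 0)\{a} + a.(0 + 0)) has moves --a--▸ t2, --b--▸ t3
  t2 = b.b.b.0 | (0 + 0) has moves --b--▸ t4
  t3 = b.b.0 | ((0 | 0)\{a} + a.(0 + 0)) has moves --a--▸ t4, --b--▸ t5
  t4 = b.b.0 | (0 + 0) has moves --b--▸ t6
  t5 = b.0 | ((0 | 0)\{a} + a.(0 + 0)) has moves --a--▸ t6, --b--▸ t7
  t6 = b.0 | (0 + 0) has moves --b--▸ t8
  t7 = 0 | ((0 | 0)\{a} + a.(0 + 0)) has moves --a--▸ t8
  t8 = 0 | (0 + 0) has moves (no moves)
Bisimilarity quotient blocks:
  B0 = {s0, t0}
  B1 = {s1, t1}
  B2 = {s2, t2}
  B3 = {s4, t4}
  B4 = {s6, t6}
  B5 = {s8, t8}
  B6 = {s3, t3}
  B7 = {s5, t5}
  B8 = {s7, t7}
s0 ∈ B0, t0 ∈ B0 → same block
Bisimilar ⇒ trace-equivalent.

traces(P) = traces(Q)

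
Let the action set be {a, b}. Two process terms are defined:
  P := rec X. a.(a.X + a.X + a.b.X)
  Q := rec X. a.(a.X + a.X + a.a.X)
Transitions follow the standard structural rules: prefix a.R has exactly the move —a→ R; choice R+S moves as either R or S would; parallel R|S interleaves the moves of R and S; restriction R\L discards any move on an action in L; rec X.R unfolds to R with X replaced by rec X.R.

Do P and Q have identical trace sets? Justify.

P's transition system — 3 states:
  u0 = rec X. a.(a.X + a.X + a.b.X) has moves --a--▸ u1
  u1 = a.(rec X. a.(a.X + a.X + a.b.X)) + a.(rec X. a.(a.X + a.X + a.b.X)) + a.b.(rec X. a.(a.X + a.X + a.b.X)) has moves --a--▸ u0, --a--▸ u2
  u2 = b.(rec X. a.(a.X + a.X + a.b.X)) has moves --b--▸ u0
Q's transition system — 3 states:
  v0 = rec X. a.(a.X + a.X + a.a.X) has moves --a--▸ v1
  v1 = a.(rec X. a.(a.X + a.X + a.a.X)) + a.(rec X. a.(a.X + a.X + a.a.X)) + a.a.(rec X. a.(a.X + a.X + a.a.X)) has moves --a--▸ v0, --a--▸ v2
  v2 = a.(rec X. a.(a.X + a.X + a.a.X)) has moves --a--▸ v0
Run σ = ⟨aab⟩ on P: start {u0}
  [1] a ⇒ {u1}
  [2] a ⇒ {u0, u2}
  [3] b ⇒ {u0}
  P completes σ.
Run σ = ⟨aab⟩ on Q: start {v0}
  [1] a ⇒ {v1}
  [2] a ⇒ {v0, v2}
  [3] b ⇒ ∅  — Q cannot continue

NO — witness ⟨aab⟩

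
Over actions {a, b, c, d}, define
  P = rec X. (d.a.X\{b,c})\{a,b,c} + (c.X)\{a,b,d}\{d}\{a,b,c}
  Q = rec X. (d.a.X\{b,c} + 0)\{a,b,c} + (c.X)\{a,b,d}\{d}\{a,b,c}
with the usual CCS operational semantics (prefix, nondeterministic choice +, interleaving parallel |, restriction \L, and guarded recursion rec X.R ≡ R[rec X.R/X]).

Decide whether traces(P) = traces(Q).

P's transition system — 2 states:
  u0 = rec X. (d.a.X\{b,c})\{a,b,c} + (c.X)\{a,b,d}\{d}\{a,b,c} | -d-> u1
  u1 = (a.(rec X. (d.a.X\{b,c})\{a,b,c} + (c.X)\{a,b,d}\{d}\{a,b,c})\{b,c})\{a,b,c} | (no moves)
Q's transition system — 2 states:
  v0 = rec X. (d.a.X\{b,c} + 0)\{a,b,c} + (c.X)\{a,b,d}\{d}\{a,b,c} | -d-> v1
  v1 = (a.(rec X. (d.a.X\{b,c} + 0)\{a,b,c} + (c.X)\{a,b,d}\{d}\{a,b,c})\{b,c})\{a,b,c} | (no moves)
Coarsest stable partition (strong bisimilarity classes):
  B0 = {u0, v0}
  B1 = {u1, v1}
u0 ∈ B0, v0 ∈ B0 → same block
Bisimilar ⇒ trace-equivalent.

YES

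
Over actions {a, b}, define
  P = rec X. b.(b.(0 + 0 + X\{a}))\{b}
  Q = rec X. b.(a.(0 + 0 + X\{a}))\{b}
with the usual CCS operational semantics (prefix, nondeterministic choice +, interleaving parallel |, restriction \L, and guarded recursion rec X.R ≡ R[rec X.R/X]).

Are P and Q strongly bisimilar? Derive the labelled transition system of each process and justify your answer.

Reachable graph of P (2 states):
  u0 = rec X. b.(b.(0 + 0 + X\{a}))\{b} has moves --b--▸ u1
  u1 = (b.(0 + 0 + (rec X. b.(b.(0 + 0 + X\{a}))\{b})\{a}))\{b} has moves deadlocked
Reachable graph of Q (3 states):
  v0 = rec X. b.(a.(0 + 0 + X\{a}))\{b} has moves --b--▸ v1
  v1 = (a.(0 + 0 + (rec X. b.(a.(0 + 0 + X\{a}))\{b})\{a}))\{b} has moves --a--▸ v2
  v2 = (0 + 0 + (rec X. b.(a.(0 + 0 + X\{a}))\{b})\{a})\{b} has moves deadlocked
Bisimilarity quotient blocks:
  B0 = {u0}
  B1 = {u1, v2}
  B2 = {v0}
  B3 = {v1}
u0 ∈ B0, v0 ∈ B2 → different blocks

not bisimilar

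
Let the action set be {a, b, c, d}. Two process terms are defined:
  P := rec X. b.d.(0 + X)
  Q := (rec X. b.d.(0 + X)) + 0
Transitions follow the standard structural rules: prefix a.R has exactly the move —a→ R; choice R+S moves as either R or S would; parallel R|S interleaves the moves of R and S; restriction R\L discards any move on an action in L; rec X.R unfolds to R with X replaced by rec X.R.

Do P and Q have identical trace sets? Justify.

trace-equivalent

P's transition system — 3 states:
  p0 = rec X. b.d.(0 + X) ⊢ —b→ p1
  p1 = d.(0 + (rec X. b.d.(0 + X))) ⊢ —d→ p2
  p2 = 0 + (rec X. b.d.(0 + X)) ⊢ —b→ p1
Q's transition system — 3 states:
  q0 = (rec X. b.d.(0 + X)) + 0 ⊢ —b→ q1
  q1 = d.(0 + (rec X. b.d.(0 + X))) ⊢ —d→ q2
  q2 = 0 + (rec X. b.d.(0 + X)) ⊢ —b→ q1
Partition-refinement fixed point:
  B0 = {p0, p2, q0, q2}
  B1 = {p1, q1}
p0 ∈ B0, q0 ∈ B0 → same block
Bisimilar ⇒ trace-equivalent.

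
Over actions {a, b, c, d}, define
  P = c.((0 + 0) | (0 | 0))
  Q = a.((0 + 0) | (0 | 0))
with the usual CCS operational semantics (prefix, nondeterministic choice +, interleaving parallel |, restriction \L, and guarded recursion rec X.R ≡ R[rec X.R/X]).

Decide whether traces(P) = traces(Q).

LTS(P): 2 reachable states
  p0 = c.((0 + 0) | (0 | 0)) | —c→ p1
  p1 = (0 + 0) | (0 | 0) | (no moves)
LTS(Q): 2 reachable states
  q0 = a.((0 + 0) | (0 | 0)) | —a→ q1
  q1 = (0 + 0) | (0 | 0) | (no moves)
Trace ⟨c⟩ through P, begin at {p0}:
  step 1 (c): {p1}
  ✓ P
Trace ⟨c⟩ through Q, begin at {q0}:
  step 1 (c): ∅  — Q cannot continue

trace-distinct — witness ⟨c⟩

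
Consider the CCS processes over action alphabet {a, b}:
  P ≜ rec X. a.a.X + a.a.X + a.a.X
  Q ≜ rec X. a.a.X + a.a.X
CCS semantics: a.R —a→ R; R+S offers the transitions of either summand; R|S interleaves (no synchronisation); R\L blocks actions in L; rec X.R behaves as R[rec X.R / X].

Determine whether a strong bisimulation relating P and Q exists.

Reachable graph of P (2 states):
  p0 = rec X. a.a.X + a.a.X + a.a.X ⊢ -a-> p1
  p1 = a.(rec X. a.a.X + a.a.X + a.a.X) ⊢ -a-> p0
Reachable graph of Q (2 states):
  q0 = rec X. a.a.X + a.a.X ⊢ -a-> q1
  q1 = a.(rec X. a.a.X + a.a.X) ⊢ -a-> q0
Coarsest stable partition (strong bisimilarity classes):
  B0 = {p0, p1, q0, q1}
p0 ∈ B0, q0 ∈ B0 → same block

YES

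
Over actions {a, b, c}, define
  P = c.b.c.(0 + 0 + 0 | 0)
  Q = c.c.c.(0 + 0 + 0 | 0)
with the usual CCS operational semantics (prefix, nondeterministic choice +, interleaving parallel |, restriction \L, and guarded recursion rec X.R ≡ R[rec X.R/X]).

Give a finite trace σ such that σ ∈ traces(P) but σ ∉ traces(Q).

cb

LTS(P): 4 reachable states
  u0 = c.b.c.(0 + 0 + 0 | 0) has moves =c=> u1
  u1 = b.c.(0 + 0 + 0 | 0) has moves =b=> u2
  u2 = c.(0 + 0 + 0 | 0) has moves =c=> u3
  u3 = 0 + 0 + 0 | 0 has moves stopped
LTS(Q): 4 reachable states
  v0 = c.c.c.(0 + 0 + 0 | 0) has moves =c=> v1
  v1 = c.c.(0 + 0 + 0 | 0) has moves =c=> v2
  v2 = c.(0 + 0 + 0 | 0) has moves =c=> v3
  v3 = 0 + 0 + 0 | 0 has moves stopped
Executing cb from P (initial set {u0}):
  step 1 (c): {u1}
  step 2 (b): {u2}
  — P admits the full trace.
Executing cb from Q (initial set {v0}):
  step 1 (c): {v1}
  step 2 (b): no successor for Q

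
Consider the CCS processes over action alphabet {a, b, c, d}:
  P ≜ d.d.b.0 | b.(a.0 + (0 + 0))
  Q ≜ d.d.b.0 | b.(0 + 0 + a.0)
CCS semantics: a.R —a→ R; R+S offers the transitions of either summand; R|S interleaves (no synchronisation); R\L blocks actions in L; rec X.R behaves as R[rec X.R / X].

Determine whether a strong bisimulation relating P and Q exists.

Reachable graph of P (12 states):
  p0 = d.d.b.0 | b.(a.0 + (0 + 0)) → --b--▸ p1, --d--▸ p2
  p1 = d.d.b.0 | (a.0 + (0 + 0)) → --a--▸ p3, --d--▸ p4
  p2 = d.b.0 | b.(a.0 + (0 + 0)) → --b--▸ p4, --d--▸ p5
  p3 = d.d.b.0 | 0 → --d--▸ p6
  p4 = d.b.0 | (a.0 + (0 + 0)) → --a--▸ p6, --d--▸ p7
  p5 = b.0 | b.(a.0 + (0 + 0)) → --b--▸ p7, --b--▸ p8
  p6 = d.b.0 | 0 → --d--▸ p9
  p7 = b.0 | (a.0 + (0 + 0)) → --a--▸ p9, --b--▸ p10
  p8 = 0 | b.(a.0 + (0 + 0)) → --b--▸ p10
  p9 = b.0 | 0 → --b--▸ p11
  p10 = 0 | (a.0 + (0 + 0)) → --a--▸ p11
  p11 = 0 | 0 → stopped
Reachable graph of Q (12 states):
  q0 = d.d.b.0 | b.(0 + 0 + a.0) → --b--▸ q1, --d--▸ q2
  q1 = d.d.b.0 | (0 + 0 + a.0) → --a--▸ q3, --d--▸ q4
  q2 = d.b.0 | b.(0 + 0 + a.0) → --b--▸ q4, --d--▸ q5
  q3 = d.d.b.0 | 0 → --d--▸ q6
  q4 = d.b.0 | (0 + 0 + a.0) → --a--▸ q6, --d--▸ q7
  q5 = b.0 | b.(0 + 0 + a.0) → --b--▸ q7, --b--▸ q8
  q6 = d.b.0 | 0 → --d--▸ q9
  q7 = b.0 | (0 + 0 + a.0) → --a--▸ q9, --b--▸ q10
  q8 = 0 | b.(0 + 0 + a.0) → --b--▸ q10
  q9 = b.0 | 0 → --b--▸ q11
  q10 = 0 | (0 + 0 + a.0) → --a--▸ q11
  q11 = 0 | 0 → stopped
Coarsest stable partition (strong bisimilarity classes):
  B0 = {p0, q0}
  B1 = {p2, q2}
  B2 = {p4, q4}
  B3 = {p7, q7}
  B4 = {p10, q10}
  B5 = {p11, q11}
  B6 = {p9, q9}
  B7 = {p6, q6}
  B8 = {p5, q5}
  B9 = {p8, q8}
  B10 = {p1, q1}
  B11 = {p3, q3}
p0 ∈ B0, q0 ∈ B0 → same block

YES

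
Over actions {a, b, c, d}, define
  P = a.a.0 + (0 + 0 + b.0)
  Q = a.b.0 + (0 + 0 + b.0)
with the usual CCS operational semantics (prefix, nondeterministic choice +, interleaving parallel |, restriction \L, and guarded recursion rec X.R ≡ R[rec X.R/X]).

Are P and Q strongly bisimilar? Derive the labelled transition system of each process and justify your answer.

P ≁ Q

P's transition system — 3 states:
  m0 = a.a.0 + (0 + 0 + b.0) → -a-> m1, -b-> m2
  m1 = a.0 → -a-> m2
  m2 = 0 → ∅
Q's transition system — 3 states:
  n0 = a.b.0 + (0 + 0 + b.0) → -a-> n1, -b-> n2
  n1 = b.0 → -b-> n2
  n2 = 0 → ∅
Partition-refinement fixed point:
  B0 = {m0}
  B1 = {m2, n2}
  B2 = {m1}
  B3 = {n0}
  B4 = {n1}
m0 ∈ B0, n0 ∈ B3 → different blocks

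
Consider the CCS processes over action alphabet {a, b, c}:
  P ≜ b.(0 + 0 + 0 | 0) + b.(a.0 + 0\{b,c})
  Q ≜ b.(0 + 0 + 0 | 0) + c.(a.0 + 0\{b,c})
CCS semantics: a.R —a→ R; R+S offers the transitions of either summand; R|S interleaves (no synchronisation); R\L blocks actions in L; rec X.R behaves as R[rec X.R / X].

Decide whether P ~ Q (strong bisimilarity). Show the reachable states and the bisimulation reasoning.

P ≁ Q

LTS(P): 4 reachable states
  m0 = b.(0 + 0 + 0 | 0) + b.(a.0 + 0\{b,c}) :: =b=> m1, =b=> m2
  m1 = 0 + 0 + 0 | 0 :: ·
  m2 = a.0 + 0\{b,c} :: =a=> m3
  m3 = 0 :: ·
LTS(Q): 4 reachable states
  n0 = b.(0 + 0 + 0 | 0) + c.(a.0 + 0\{b,c}) :: =b=> n1, =c=> n2
  n1 = 0 + 0 + 0 | 0 :: ·
  n2 = a.0 + 0\{b,c} :: =a=> n3
  n3 = 0 :: ·
Bisimilarity quotient blocks:
  B0 = {m0}
  B1 = {m2, n2}
  B2 = {m1, m3, n1, n3}
  B3 = {n0}
m0 ∈ B0, n0 ∈ B3 → different blocks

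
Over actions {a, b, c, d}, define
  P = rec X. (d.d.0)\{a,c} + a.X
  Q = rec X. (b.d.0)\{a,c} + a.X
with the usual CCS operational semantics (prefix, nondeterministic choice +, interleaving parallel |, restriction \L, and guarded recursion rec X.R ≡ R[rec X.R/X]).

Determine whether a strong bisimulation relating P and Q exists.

P ≁ Q

Reachable graph of P (3 states):
  p0 = rec X. (d.d.0)\{a,c} + a.X has moves -a-> p0, -d-> p1
  p1 = (d.0)\{a,c} has moves -d-> p2
  p2 = 0\{a,c} has moves stopped
Reachable graph of Q (3 states):
  q0 = rec X. (b.d.0)\{a,c} + a.X has moves -a-> q0, -b-> q1
  q1 = (d.0)\{a,c} has moves -d-> q2
  q2 = 0\{a,c} has moves stopped
Coarsest stable partition (strong bisimilarity classes):
  B0 = {p0}
  B1 = {p1, q1}
  B2 = {p2, q2}
  B3 = {q0}
p0 ∈ B0, q0 ∈ B3 → different blocks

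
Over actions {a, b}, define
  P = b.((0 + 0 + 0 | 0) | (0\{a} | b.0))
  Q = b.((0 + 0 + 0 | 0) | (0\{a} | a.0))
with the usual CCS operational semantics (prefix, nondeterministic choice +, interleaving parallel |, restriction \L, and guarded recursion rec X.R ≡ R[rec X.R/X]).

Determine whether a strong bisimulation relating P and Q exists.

not bisimilar

P's transition system — 3 states:
  m0 = b.((0 + 0 + 0 | 0) | (0\{a} | b.0)) → =b=> m1
  m1 = (0 + 0 + 0 | 0) | (0\{a} | b.0) → =b=> m2
  m2 = (0 + 0 + 0 | 0) | (0\{a} | 0) → deadlocked
Q's transition system — 3 states:
  n0 = b.((0 + 0 + 0 | 0) | (0\{a} | a.0)) → =b=> n1
  n1 = (0 + 0 + 0 | 0) | (0\{a} | a.0) → =a=> n2
  n2 = (0 + 0 + 0 | 0) | (0\{a} | 0) → deadlocked
Coarsest stable partition (strong bisimilarity classes):
  B0 = {m0}
  B1 = {m1}
  B2 = {m2, n2}
  B3 = {n0}
  B4 = {n1}
m0 ∈ B0, n0 ∈ B3 → different blocks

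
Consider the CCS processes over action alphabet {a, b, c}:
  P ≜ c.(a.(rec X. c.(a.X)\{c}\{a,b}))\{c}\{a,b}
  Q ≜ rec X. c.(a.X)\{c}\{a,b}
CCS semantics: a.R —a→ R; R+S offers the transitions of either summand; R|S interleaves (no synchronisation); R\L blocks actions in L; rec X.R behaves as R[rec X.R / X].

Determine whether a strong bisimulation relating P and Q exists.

P ~ Q

Reachable graph of P (2 states):
  u0 = c.(a.(rec X. c.(a.X)\{c}\{a,b}))\{c}\{a,b} has moves --c--▸ u1
  u1 = (a.(rec X. c.(a.X)\{c}\{a,b}))\{c}\{a,b} has moves stopped
Reachable graph of Q (2 states):
  v0 = rec X. c.(a.X)\{c}\{a,b} has moves --c--▸ v1
  v1 = (a.(rec X. c.(a.X)\{c}\{a,b}))\{c}\{a,b} has moves stopped
Coarsest stable partition (strong bisimilarity classes):
  B0 = {u0, v0}
  B1 = {u1, v1}
u0 ∈ B0, v0 ∈ B0 → same block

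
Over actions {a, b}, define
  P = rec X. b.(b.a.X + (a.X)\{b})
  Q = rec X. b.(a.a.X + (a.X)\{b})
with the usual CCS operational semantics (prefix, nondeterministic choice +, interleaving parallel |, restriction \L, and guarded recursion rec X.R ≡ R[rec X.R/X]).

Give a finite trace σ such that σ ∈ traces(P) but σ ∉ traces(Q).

P's transition system — 4 states:
  m0 = rec X. b.(b.a.X + (a.X)\{b}) has moves ··b··> m1
  m1 = b.a.(rec X. b.(b.a.X + (a.X)\{b})) + (a.(rec X. b.(b.a.X + (a.X)\{b})))\{b} has moves ··a··> m2, ··b··> m3
  m2 = (rec X. b.(b.a.X + (a.X)\{b}))\{b} has moves deadlocked
  m3 = a.(rec X. b.(b.a.X + (a.X)\{b})) has moves ··a··> m0
Q's transition system — 4 states:
  n0 = rec X. b.(a.a.X + (a.X)\{b}) has moves ··b··> n1
  n1 = a.a.(rec X. b.(a.a.X + (a.X)\{b})) + (a.(rec X. b.(a.a.X + (a.X)\{b})))\{b} has moves ··a··> n2, ··a··> n3
  n2 = (rec X. b.(a.a.X + (a.X)\{b}))\{b} has moves deadlocked
  n3 = a.(rec X. b.(a.a.X + (a.X)\{b})) has moves ··a··> n0
Executing bb from P (initial set {m0}):
  step 1 (b): {m1}
  step 2 (b): {m3}
  — P admits the full trace.
Executing bb from Q (initial set {n0}):
  step 1 (b): {n1}
  step 2 (b): ∅  — Q cannot continue

bb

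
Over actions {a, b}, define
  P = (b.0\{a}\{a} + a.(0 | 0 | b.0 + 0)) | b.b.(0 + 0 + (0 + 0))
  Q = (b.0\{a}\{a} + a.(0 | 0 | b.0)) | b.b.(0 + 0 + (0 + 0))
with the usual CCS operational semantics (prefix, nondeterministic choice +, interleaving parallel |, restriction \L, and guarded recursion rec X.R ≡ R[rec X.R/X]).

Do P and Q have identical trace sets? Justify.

P's transition system — 12 states:
  u0 = (b.0\{a}\{a} + a.(0 | 0 | b.0 + 0)) | b.b.(0 + 0 + (0 + 0)) → --a--▸ u1, --b--▸ u2, --b--▸ u3
  u1 = (0 | 0 | b.0 + 0) | b.b.(0 + 0 + (0 + 0)) → --b--▸ u4, --b--▸ u5
  u2 = (b.0\{a}\{a} + a.(0 | 0 | b.0 + 0)) | b.(0 + 0 + (0 + 0)) → --a--▸ u4, --b--▸ u6, --b--▸ u7
  u3 = 0\{a}\{a} | b.b.(0 + 0 + (0 + 0)) → --b--▸ u7
  u4 = (0 | 0 | b.0 + 0) | b.(0 + 0 + (0 + 0)) → --b--▸ u8, --b--▸ u9
  u5 = 0 | 0 | 0 | b.b.(0 + 0 + (0 + 0)) → --b--▸ u9
  u6 = (b.0\{a}\{a} + a.(0 | 0 | b.0 + 0)) | (0 + 0 + (0 + 0)) → --a--▸ u8, --b--▸ u10
  u7 = 0\{a}\{a} | b.(0 + 0 + (0 + 0)) → --b--▸ u10
  u8 = (0 | 0 | b.0 + 0) | (0 + 0 + (0 + 0)) → --b--▸ u11
  u9 = 0 | 0 | 0 | b.(0 + 0 + (0 + 0)) → --b--▸ u11
  u10 = 0\{a}\{a} | (0 + 0 + (0 + 0)) → stopped
  u11 = 0 | 0 | 0 | (0 + 0 + (0 + 0)) → stopped
Q's transition system — 12 states:
  v0 = (b.0\{a}\{a} + a.(0 | 0 | b.0)) | b.b.(0 + 0 + (0 + 0)) → --a--▸ v1, --b--▸ v2, --b--▸ v3
  v1 = 0 | 0 | b.0 | b.b.(0 + 0 + (0 + 0)) → --b--▸ v4, --b--▸ v5
  v2 = (b.0\{a}\{a} + a.(0 | 0 | b.0)) | b.(0 + 0 + (0 + 0)) → --a--▸ v5, --b--▸ v6, --b--▸ v7
  v3 = 0\{a}\{a} | b.b.(0 + 0 + (0 + 0)) → --b--▸ v7
  v4 = 0 | 0 | 0 | b.b.(0 + 0 + (0 + 0)) → --b--▸ v8
  v5 = 0 | 0 | b.0 | b.(0 + 0 + (0 + 0)) → --b--▸ v8, --b--▸ v9
  v6 = (b.0\{a}\{a} + a.(0 | 0 | b.0)) | (0 + 0 + (0 + 0)) → --a--▸ v9, --b--▸ v10
  v7 = 0\{a}\{a} | b.(0 + 0 + (0 + 0)) → --b--▸ v10
  v8 = 0 | 0 | 0 | b.(0 + 0 + (0 + 0)) → --b--▸ v11
  v9 = 0 | 0 | b.0 | (0 + 0 + (0 + 0)) → --b--▸ v11
  v10 = 0\{a}\{a} | (0 + 0 + (0 + 0)) → stopped
  v11 = 0 | 0 | 0 | (0 + 0 + (0 + 0)) → stopped
Bisimilarity quotient blocks:
  B0 = {u0, v0}
  B1 = {u3, u4, u5, v3, v4, v5}
  B2 = {u7, u8, u9, v7, v8, v9}
  B3 = {u10, u11, v10, v11}
  B4 = {u1, v1}
  B5 = {u2, v2}
  B6 = {u6, v6}
u0 ∈ B0, v0 ∈ B0 → same block
Bisimilar ⇒ trace-equivalent.

YES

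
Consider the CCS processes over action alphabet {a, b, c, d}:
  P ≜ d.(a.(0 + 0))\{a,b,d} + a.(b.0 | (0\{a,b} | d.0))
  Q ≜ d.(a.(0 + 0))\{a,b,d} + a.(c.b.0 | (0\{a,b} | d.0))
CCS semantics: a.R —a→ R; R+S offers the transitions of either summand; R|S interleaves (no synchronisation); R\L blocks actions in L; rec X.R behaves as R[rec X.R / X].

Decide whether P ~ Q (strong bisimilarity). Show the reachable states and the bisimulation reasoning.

LTS(P): 6 reachable states
  u0 = d.(a.(0 + 0))\{a,b,d} + a.(b.0 | (0\{a,b} | d.0)) :: --a--▸ u1, --d--▸ u2
  u1 = b.0 | (0\{a,b} | d.0) :: --b--▸ u3, --d--▸ u4
  u2 = (a.(0 + 0))\{a,b,d} :: deadlocked
  u3 = 0 | (0\{a,b} | d.0) :: --d--▸ u5
  u4 = b.0 | (0\{a,b} | 0) :: --b--▸ u5
  u5 = 0 | (0\{a,b} | 0) :: deadlocked
LTS(Q): 8 reachable states
  v0 = d.(a.(0 + 0))\{a,b,d} + a.(c.b.0 | (0\{a,b} | d.0)) :: --a--▸ v1, --d--▸ v2
  v1 = c.b.0 | (0\{a,b} | d.0) :: --c--▸ v3, --d--▸ v4
  v2 = (a.(0 + 0))\{a,b,d} :: deadlocked
  v3 = b.0 | (0\{a,b} | d.0) :: --b--▸ v5, --d--▸ v6
  v4 = c.b.0 | (0\{a,b} | 0) :: --c--▸ v6
  v5 = 0 | (0\{a,b} | d.0) :: --d--▸ v7
  v6 = b.0 | (0\{a,b} | 0) :: --b--▸ v7
  v7 = 0 | (0\{a,b} | 0) :: deadlocked
Coarsest stable partition (strong bisimilarity classes):
  B0 = {u0}
  B1 = {u2, u5, v2, v7}
  B2 = {u1, v3}
  B3 = {u3, v5}
  B4 = {u4, v6}
  B5 = {v0}
  B6 = {v1}
  B7 = {v4}
u0 ∈ B0, v0 ∈ B5 → different blocks

NO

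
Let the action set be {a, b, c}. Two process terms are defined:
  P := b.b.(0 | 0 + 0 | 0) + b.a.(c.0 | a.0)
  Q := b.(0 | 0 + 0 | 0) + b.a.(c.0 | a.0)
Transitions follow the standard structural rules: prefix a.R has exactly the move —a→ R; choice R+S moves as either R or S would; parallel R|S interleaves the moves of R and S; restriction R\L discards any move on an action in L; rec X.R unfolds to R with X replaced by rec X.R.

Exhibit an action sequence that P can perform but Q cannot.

bb

LTS(P): 8 reachable states
  s0 = b.b.(0 | 0 + 0 | 0) + b.a.(c.0 | a.0) ⊢ =b=> s1, =b=> s2
  s1 = a.(c.0 | a.0) ⊢ =a=> s3
  s2 = b.(0 | 0 + 0 | 0) ⊢ =b=> s4
  s3 = c.0 | a.0 ⊢ =a=> s5, =c=> s6
  s4 = 0 | 0 + 0 | 0 ⊢ deadlocked
  s5 = c.0 | 0 ⊢ =c=> s7
  s6 = 0 | a.0 ⊢ =a=> s7
  s7 = 0 | 0 ⊢ deadlocked
LTS(Q): 7 reachable states
  t0 = b.(0 | 0 + 0 | 0) + b.a.(c.0 | a.0) ⊢ =b=> t1, =b=> t2
  t1 = 0 | 0 + 0 | 0 ⊢ deadlocked
  t2 = a.(c.0 | a.0) ⊢ =a=> t3
  t3 = c.0 | a.0 ⊢ =a=> t4, =c=> t5
  t4 = c.0 | 0 ⊢ =c=> t6
  t5 = 0 | a.0 ⊢ =a=> t6
  t6 = 0 | 0 ⊢ deadlocked
Executing bb from P (initial set {s0}):
  [1] b ⇒ {s1, s2}
  [2] b ⇒ {s4}
  ✓ P
Executing bb from Q (initial set {t0}):
  [1] b ⇒ {t1, t2}
  [2] b ⇒ ∅ (Q stuck)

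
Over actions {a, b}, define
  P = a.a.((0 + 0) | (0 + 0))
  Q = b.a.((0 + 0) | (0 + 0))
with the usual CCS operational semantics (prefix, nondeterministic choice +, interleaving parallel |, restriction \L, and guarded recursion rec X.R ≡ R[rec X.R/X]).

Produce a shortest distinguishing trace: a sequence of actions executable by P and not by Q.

P's transition system — 3 states:
  u0 = a.a.((0 + 0) | (0 + 0)) | -a-> u1
  u1 = a.((0 + 0) | (0 + 0)) | -a-> u2
  u2 = (0 + 0) | (0 + 0) | ·
Q's transition system — 3 states:
  v0 = b.a.((0 + 0) | (0 + 0)) | -b-> v1
  v1 = a.((0 + 0) | (0 + 0)) | -a-> v2
  v2 = (0 + 0) | (0 + 0) | ·
Run σ = ⟨a⟩ on P: start {u0}
  after a @ step 1: {u1}
  ✓ P
Run σ = ⟨a⟩ on Q: start {v0}
  after a @ step 1: no successor for Q

a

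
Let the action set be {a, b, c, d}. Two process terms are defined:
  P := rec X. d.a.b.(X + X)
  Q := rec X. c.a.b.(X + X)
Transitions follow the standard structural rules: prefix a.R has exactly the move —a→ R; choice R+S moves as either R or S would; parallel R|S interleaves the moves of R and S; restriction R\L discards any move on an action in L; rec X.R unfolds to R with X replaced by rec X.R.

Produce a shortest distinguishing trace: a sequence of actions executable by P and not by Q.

Reachable graph of P (4 states):
  s0 = rec X. d.a.b.(X + X) ⊢ --d--▸ s1
  s1 = a.b.((rec X. d.a.b.(X + X)) + (rec X. d.a.b.(X + X))) ⊢ --a--▸ s2
  s2 = b.((rec X. d.a.b.(X + X)) + (rec X. d.a.b.(X + X))) ⊢ --b--▸ s3
  s3 = (rec X. d.a.b.(X + X)) + (rec X. d.a.b.(X + X)) ⊢ --d--▸ s1
Reachable graph of Q (4 states):
  t0 = rec X. c.a.b.(X + X) ⊢ --c--▸ t1
  t1 = a.b.((rec X. c.a.b.(X + X)) + (rec X. c.a.b.(X + X))) ⊢ --a--▸ t2
  t2 = b.((rec X. c.a.b.(X + X)) + (rec X. c.a.b.(X + X))) ⊢ --b--▸ t3
  t3 = (rec X. c.a.b.(X + X)) + (rec X. c.a.b.(X + X)) ⊢ --c--▸ t1
Run σ = ⟨d⟩ on P: start {s0}
  [1] d ⇒ {s1}
  P completes σ.
Run σ = ⟨d⟩ on Q: start {t0}
  [1] d ⇒ ∅ (Q stuck)

d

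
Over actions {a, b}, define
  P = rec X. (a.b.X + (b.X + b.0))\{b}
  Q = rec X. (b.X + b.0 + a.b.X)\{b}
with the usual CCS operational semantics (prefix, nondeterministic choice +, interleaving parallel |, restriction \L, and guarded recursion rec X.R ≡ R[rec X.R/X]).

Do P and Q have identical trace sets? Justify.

P's transition system — 2 states:
  s0 = rec X. (a.b.X + (b.X + b.0))\{b} ⊢ --a--▸ s1
  s1 = (b.(rec X. (a.b.X + (b.X + b.0))\{b}))\{b} ⊢ deadlocked
Q's transition system — 2 states:
  t0 = rec X. (b.X + b.0 + a.b.X)\{b} ⊢ --a--▸ t1
  t1 = (b.(rec X. (b.X + b.0 + a.b.X)\{b}))\{b} ⊢ deadlocked
Coarsest stable partition (strong bisimilarity classes):
  B0 = {s0, t0}
  B1 = {s1, t1}
s0 ∈ B0, t0 ∈ B0 → same block
Bisimilar ⇒ trace-equivalent.

traces(P) = traces(Q)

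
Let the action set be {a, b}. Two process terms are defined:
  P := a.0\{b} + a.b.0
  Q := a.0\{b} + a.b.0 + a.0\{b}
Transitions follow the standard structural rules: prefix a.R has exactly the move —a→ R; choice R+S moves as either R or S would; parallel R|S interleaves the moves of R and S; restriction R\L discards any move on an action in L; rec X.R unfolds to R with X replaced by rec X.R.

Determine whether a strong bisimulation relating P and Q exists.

Reachable graph of P (4 states):
  p0 = a.0\{b} + a.b.0 has moves -a-> p1, -a-> p2
  p1 = 0\{b} has moves stopped
  p2 = b.0 has moves -b-> p3
  p3 = 0 has moves stopped
Reachable graph of Q (4 states):
  q0 = a.0\{b} + a.b.0 + a.0\{b} has moves -a-> q1, -a-> q2
  q1 = 0\{b} has moves stopped
  q2 = b.0 has moves -b-> q3
  q3 = 0 has moves stopped
Partition-refinement fixed point:
  B0 = {p0, q0}
  B1 = {p2, q2}
  B2 = {p1, p3, q1, q3}
p0 ∈ B0, q0 ∈ B0 → same block

P ~ Q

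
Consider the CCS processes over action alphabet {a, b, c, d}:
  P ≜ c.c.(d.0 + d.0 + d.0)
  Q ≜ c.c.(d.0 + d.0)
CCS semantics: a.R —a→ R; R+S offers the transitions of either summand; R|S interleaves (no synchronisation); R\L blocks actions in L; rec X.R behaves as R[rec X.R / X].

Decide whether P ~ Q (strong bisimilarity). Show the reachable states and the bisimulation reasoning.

P ~ Q

Reachable graph of P (4 states):
  u0 = c.c.(d.0 + d.0 + d.0) | --c--▸ u1
  u1 = c.(d.0 + d.0 + d.0) | --c--▸ u2
  u2 = d.0 + d.0 + d.0 | --d--▸ u3
  u3 = 0 | ·
Reachable graph of Q (4 states):
  v0 = c.c.(d.0 + d.0) | --c--▸ v1
  v1 = c.(d.0 + d.0) | --c--▸ v2
  v2 = d.0 + d.0 | --d--▸ v3
  v3 = 0 | ·
Bisimilarity quotient blocks:
  B0 = {u0, v0}
  B1 = {u1, v1}
  B2 = {u2, v2}
  B3 = {u3, v3}
u0 ∈ B0, v0 ∈ B0 → same block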